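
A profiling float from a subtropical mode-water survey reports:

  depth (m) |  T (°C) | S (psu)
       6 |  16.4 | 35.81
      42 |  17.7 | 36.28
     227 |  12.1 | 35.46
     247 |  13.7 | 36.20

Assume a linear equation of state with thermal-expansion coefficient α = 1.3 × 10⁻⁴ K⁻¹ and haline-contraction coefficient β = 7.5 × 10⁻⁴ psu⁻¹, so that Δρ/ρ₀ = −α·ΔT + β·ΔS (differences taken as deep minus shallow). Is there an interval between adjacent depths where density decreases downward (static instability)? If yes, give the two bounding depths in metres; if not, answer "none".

none

Evaluate Δρ/ρ₀ = −αΔT + βΔS across each adjacent pair:
  6–42 m: −αΔT+βΔS = −(1.3 × 10⁻⁴)(+1.3)+(7.5 × 10⁻⁴)(+0.47) = 1.8 × 10⁻⁴ → stable
  42–227 m: −αΔT+βΔS = −(1.3 × 10⁻⁴)(-5.6)+(7.5 × 10⁻⁴)(-0.82) = 1.1 × 10⁻⁴ → stable
  227–247 m: −αΔT+βΔS = −(1.3 × 10⁻⁴)(+1.6)+(7.5 × 10⁻⁴)(+0.74) = 3.5 × 10⁻⁴ → stable
Every interval has Δρ > 0: the column is stably stratified throughout.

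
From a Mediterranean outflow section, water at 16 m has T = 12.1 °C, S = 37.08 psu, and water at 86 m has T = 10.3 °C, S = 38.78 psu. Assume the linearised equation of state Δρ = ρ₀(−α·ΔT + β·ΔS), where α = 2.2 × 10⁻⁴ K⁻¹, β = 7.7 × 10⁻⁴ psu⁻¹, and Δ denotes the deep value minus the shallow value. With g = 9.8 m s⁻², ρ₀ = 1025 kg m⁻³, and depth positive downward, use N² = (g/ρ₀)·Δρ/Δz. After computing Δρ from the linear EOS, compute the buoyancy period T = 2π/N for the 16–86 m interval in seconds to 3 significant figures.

407 s

ΔT = -1.8 K, ΔS = +1.70 psu (deep − shallow).
Δρ/ρ₀ = −αΔT + βΔS = 3.96 × 10⁻⁴ + 1.309 × 10⁻³ = 1.705 × 10⁻³, so Δρ ≈ 1.748 kg m⁻³.
N² = (g/ρ₀)·Δρ/Δz = g·(Δρ/ρ₀)/Δz = 9.8 × 1.705 × 10⁻³ / 70 = 2.3870 × 10⁻⁴ s⁻².
N = √(2.3870 × 10⁻⁴) = 0.015450 rad s⁻¹ → T = 2π/N = 406.68 s ≈ 407 s.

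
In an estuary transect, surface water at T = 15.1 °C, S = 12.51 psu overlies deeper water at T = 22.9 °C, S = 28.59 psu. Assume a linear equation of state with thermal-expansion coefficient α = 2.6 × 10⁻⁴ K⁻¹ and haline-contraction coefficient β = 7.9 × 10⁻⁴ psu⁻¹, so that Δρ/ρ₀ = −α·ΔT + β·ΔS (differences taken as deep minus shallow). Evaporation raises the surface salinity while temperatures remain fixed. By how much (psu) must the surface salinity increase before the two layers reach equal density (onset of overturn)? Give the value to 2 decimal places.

Neutral buoyancy requires −α(T_deep − T_surf) + β(S_deep − S_surf′) = 0.
S_surf′ = S_deep − (α/β)·ΔT = 28.59 − (2.6 × 10⁻⁴/7.9 × 10⁻⁴)·(+7.8) = 26.0229 psu.
Increase required: 26.0229 − 12.51 = 13.5129 psu.

13.51 psu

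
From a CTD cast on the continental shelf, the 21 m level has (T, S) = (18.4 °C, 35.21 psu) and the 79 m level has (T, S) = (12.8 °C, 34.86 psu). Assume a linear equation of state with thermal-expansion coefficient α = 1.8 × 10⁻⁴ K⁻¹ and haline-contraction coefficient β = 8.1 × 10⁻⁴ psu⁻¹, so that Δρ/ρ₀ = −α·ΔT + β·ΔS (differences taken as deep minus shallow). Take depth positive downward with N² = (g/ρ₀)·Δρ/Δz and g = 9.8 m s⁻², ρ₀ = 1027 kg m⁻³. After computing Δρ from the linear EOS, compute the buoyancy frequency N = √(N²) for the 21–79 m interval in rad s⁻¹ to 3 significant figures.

ΔT = -5.6 K, ΔS = -0.35 psu (deep − shallow).
Δρ/ρ₀ = −αΔT + βΔS = 1.008 × 10⁻³ − 2.835 × 10⁻⁴ = 7.245 × 10⁻⁴, so Δρ ≈ 0.7441 kg m⁻³.
N² = (g/ρ₀)·Δρ/Δz = g·(Δρ/ρ₀)/Δz = 9.8 × 7.245 × 10⁻⁴ / 58 = 1.2242 × 10⁻⁴ s⁻².
N = √(1.2242 × 10⁻⁴) = 0.011064 rad s⁻¹ ≈ 0.0111 rad s⁻¹.

0.0111 rad s⁻¹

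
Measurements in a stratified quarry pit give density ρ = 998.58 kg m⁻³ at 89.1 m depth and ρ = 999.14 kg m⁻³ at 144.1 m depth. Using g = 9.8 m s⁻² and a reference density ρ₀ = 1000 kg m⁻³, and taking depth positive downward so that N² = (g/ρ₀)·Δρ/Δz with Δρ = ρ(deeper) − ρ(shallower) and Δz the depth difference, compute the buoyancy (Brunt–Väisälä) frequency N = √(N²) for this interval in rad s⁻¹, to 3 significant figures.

9.99 × 10⁻³ rad s⁻¹

Δρ = 999.14 − 998.58 = 0.56 kg m⁻³ over Δz = 144.1 − 89.1 = 55 m.
N² = (9.8/1000) × (0.56/55) = 9.9782 × 10⁻⁵ s⁻².
N = √(9.9782 × 10⁻⁵) = 9.9891 × 10⁻³ rad s⁻¹ ≈ 9.99 × 10⁻³ rad s⁻¹.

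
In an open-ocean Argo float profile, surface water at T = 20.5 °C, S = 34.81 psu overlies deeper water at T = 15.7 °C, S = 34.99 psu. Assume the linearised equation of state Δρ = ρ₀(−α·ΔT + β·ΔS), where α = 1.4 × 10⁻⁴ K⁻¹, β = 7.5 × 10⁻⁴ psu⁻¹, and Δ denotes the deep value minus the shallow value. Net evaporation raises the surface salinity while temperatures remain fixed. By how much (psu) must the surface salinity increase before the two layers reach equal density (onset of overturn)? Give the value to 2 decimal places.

Neutral buoyancy requires −α(T_deep − T_surf) + β(S_deep − S_surf′) = 0.
S_surf′ = S_deep − (α/β)·ΔT = 34.99 − (1.4 × 10⁻⁴/7.5 × 10⁻⁴)·(-4.8) = 35.8860 psu.
Increase required: 35.8860 − 34.81 = 1.0760 psu.

1.08 psu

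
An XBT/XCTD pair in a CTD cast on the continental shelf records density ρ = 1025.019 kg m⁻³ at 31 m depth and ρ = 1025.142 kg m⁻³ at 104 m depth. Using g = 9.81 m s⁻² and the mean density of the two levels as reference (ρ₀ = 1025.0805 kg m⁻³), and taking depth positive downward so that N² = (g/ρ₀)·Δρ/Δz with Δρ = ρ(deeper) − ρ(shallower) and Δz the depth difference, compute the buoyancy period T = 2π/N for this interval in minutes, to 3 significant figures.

26.1 min

Δρ = 1025.142 − 1025.019 = 0.123 kg m⁻³ over Δz = 104 − 31 = 73 m.
N² = (9.81/1025.0805) × (0.123/73) = 1.6125 × 10⁻⁵ s⁻².
N = √(1.6125 × 10⁻⁵) = 4.0156 × 10⁻³ rad s⁻¹, so T = 2π/N = 1.5647 × 10³ s = 26.078 min ≈ 26.1 min.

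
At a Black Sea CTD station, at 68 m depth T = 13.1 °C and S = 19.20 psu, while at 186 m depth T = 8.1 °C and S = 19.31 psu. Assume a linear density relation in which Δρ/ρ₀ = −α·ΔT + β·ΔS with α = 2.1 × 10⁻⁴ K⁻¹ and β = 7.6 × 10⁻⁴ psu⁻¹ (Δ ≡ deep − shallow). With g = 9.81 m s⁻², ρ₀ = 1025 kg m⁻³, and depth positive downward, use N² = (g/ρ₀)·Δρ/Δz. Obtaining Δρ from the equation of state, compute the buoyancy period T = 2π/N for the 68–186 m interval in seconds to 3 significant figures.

647 s

ΔT = -5.0 K, ΔS = +0.11 psu (deep − shallow).
Δρ/ρ₀ = −αΔT + βΔS = 1.05 × 10⁻³ + 8.36 × 10⁻⁵ = 1.1336 × 10⁻³, so Δρ ≈ 1.162 kg m⁻³.
N² = (g/ρ₀)·Δρ/Δz = g·(Δρ/ρ₀)/Δz = 9.81 × 1.1336 × 10⁻³ / 118 = 9.4243 × 10⁻⁵ s⁻².
N = √(9.4243 × 10⁻⁵) = 9.7079 × 10⁻³ rad s⁻¹ → T = 2π/N = 647.22 s ≈ 647 s.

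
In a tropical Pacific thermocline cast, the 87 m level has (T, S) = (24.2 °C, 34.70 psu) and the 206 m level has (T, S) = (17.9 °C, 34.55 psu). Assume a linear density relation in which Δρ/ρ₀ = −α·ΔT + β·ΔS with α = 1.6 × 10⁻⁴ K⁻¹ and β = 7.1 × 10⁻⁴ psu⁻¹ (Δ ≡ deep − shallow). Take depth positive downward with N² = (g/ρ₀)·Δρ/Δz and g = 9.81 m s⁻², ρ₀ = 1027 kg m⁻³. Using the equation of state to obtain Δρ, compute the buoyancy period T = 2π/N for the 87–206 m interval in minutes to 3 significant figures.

12.1 min

ΔT = -6.3 K, ΔS = -0.15 psu (deep − shallow).
Δρ/ρ₀ = −αΔT + βΔS = 1.008 × 10⁻³ − 1.065 × 10⁻⁴ = 9.015 × 10⁻⁴, so Δρ ≈ 0.9258 kg m⁻³.
N² = (g/ρ₀)·Δρ/Δz = g·(Δρ/ρ₀)/Δz = 9.81 × 9.015 × 10⁻⁴ / 119 = 7.4317 × 10⁻⁵ s⁻².
N = √(7.4317 × 10⁻⁵) = 8.6207 × 10⁻³ rad s⁻¹ → T = 2π/N = 728.85 s = 12.148 min ≈ 12.1 min.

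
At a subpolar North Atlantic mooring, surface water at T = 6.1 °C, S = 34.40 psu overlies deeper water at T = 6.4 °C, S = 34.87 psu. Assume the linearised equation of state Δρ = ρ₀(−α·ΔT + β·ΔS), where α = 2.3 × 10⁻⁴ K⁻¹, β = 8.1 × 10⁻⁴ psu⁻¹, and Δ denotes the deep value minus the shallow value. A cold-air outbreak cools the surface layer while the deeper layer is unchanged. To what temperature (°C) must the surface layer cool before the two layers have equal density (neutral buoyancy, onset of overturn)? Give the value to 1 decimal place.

4.7 °C

Neutral buoyancy requires Δρ = 0, i.e. −α(T_deep − T_surf′) + β(S_deep − S_surf) = 0.
T_surf′ = T_deep − (β/α)·ΔS = 6.4 − (8.1 × 10⁻⁴/2.3 × 10⁻⁴)·(+0.47) = 4.745 °C.
Cooling required: 6.1 − (4.745) = 1.355 °C.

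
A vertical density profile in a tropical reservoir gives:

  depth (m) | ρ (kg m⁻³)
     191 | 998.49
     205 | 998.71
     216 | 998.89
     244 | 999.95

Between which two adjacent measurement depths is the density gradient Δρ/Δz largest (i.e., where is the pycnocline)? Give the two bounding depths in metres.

Compute the density gradient over each adjacent pair:
  191–205 m: Δρ/Δz = 0.22/14 = 0.016 kg m⁻⁴
  205–216 m: Δρ/Δz = 0.18/11 = 0.016 kg m⁻⁴
  216–244 m: Δρ/Δz = 1.06/28 = 0.038 kg m⁻⁴
The largest gradient is in the 216–244 m interval — the pycnocline.

216–244 m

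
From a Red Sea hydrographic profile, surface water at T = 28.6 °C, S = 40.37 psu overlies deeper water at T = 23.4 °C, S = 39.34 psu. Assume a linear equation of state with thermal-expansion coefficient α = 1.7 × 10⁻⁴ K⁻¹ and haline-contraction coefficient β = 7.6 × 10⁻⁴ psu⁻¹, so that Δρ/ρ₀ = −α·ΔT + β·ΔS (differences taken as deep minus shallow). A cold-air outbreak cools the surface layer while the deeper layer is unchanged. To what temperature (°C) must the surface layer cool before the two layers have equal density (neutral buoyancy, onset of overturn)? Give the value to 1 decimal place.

Neutral buoyancy requires Δρ = 0, i.e. −α(T_deep − T_surf′) + β(S_deep − S_surf) = 0.
T_surf′ = T_deep − (β/α)·ΔS = 23.4 − (7.6 × 10⁻⁴/1.7 × 10⁻⁴)·(-1.03) = 28.005 °C.
Cooling required: 28.6 − (28.005) = 0.595 °C.

28.0 °C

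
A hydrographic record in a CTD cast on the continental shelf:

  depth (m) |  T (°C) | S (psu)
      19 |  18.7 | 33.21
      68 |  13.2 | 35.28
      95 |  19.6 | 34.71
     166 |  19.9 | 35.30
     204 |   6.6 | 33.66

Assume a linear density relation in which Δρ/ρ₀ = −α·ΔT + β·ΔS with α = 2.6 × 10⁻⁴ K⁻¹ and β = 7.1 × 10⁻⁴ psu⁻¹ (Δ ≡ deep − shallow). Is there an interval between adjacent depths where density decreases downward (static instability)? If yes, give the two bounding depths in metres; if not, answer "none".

Evaluate Δρ/ρ₀ = −αΔT + βΔS across each adjacent pair:
  19–68 m: −αΔT+βΔS = −(2.6 × 10⁻⁴)(-5.5)+(7.1 × 10⁻⁴)(+2.07) = 2.9 × 10⁻³ → stable
  68–95 m: −αΔT+βΔS = −(2.6 × 10⁻⁴)(+6.4)+(7.1 × 10⁻⁴)(-0.57) = -2.1 × 10⁻³ → UNSTABLE
  95–166 m: −αΔT+βΔS = −(2.6 × 10⁻⁴)(+0.3)+(7.1 × 10⁻⁴)(+0.59) = 3.4 × 10⁻⁴ → stable
  166–204 m: −αΔT+βΔS = −(2.6 × 10⁻⁴)(-13.3)+(7.1 × 10⁻⁴)(-1.64) = 2.3 × 10⁻³ → stable
The 68–95 m interval has Δρ < 0: lighter water underlies denser water.

68–95 m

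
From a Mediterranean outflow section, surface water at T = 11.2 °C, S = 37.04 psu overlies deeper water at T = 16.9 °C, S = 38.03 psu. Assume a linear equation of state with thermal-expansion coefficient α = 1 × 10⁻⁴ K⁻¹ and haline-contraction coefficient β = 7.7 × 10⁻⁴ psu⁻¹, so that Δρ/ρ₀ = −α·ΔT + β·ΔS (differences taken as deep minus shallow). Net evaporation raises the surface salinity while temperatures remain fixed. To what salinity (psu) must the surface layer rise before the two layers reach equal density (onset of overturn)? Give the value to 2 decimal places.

Neutral buoyancy requires −α(T_deep − T_surf) + β(S_deep − S_surf′) = 0.
S_surf′ = S_deep − (α/β)·ΔT = 38.03 − (1 × 10⁻⁴/7.7 × 10⁻⁴)·(+5.7) = 37.2897 psu.
Increase required: 37.2897 − 37.04 = 0.2497 psu.

37.29 psu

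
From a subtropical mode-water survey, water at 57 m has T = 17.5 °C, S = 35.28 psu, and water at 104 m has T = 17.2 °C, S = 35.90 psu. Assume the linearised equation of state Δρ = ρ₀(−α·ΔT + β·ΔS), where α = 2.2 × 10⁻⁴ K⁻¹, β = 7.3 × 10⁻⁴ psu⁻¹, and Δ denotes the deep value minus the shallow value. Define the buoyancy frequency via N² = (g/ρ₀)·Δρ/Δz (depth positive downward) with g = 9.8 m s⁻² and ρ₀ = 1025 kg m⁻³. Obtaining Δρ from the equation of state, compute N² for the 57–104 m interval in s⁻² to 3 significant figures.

1.08 × 10⁻⁴ s⁻²

ΔT = -0.3 K, ΔS = +0.62 psu (deep − shallow).
Δρ/ρ₀ = −αΔT + βΔS = 6.60 × 10⁻⁵ + 4.526 × 10⁻⁴ = 5.186 × 10⁻⁴, so Δρ ≈ 0.5316 kg m⁻³.
N² = (g/ρ₀)·Δρ/Δz = g·(Δρ/ρ₀)/Δz = 9.8 × 5.186 × 10⁻⁴ / 47 = 1.0813 × 10⁻⁴ s⁻² ≈ 1.08 × 10⁻⁴ s⁻².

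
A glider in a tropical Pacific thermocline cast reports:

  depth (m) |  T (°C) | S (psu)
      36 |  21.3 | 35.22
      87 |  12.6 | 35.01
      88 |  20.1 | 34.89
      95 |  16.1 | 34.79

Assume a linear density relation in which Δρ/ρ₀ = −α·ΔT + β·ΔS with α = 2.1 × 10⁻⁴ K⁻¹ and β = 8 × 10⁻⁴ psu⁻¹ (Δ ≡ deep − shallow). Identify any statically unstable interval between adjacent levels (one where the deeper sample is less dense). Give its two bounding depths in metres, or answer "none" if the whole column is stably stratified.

87–88 m

Evaluate Δρ/ρ₀ = −αΔT + βΔS across each adjacent pair:
  36–87 m: −αΔT+βΔS = −(2.1 × 10⁻⁴)(-8.7)+(8 × 10⁻⁴)(-0.21) = 1.7 × 10⁻³ → stable
  87–88 m: −αΔT+βΔS = −(2.1 × 10⁻⁴)(+7.5)+(8 × 10⁻⁴)(-0.12) = -1.7 × 10⁻³ → UNSTABLE
  88–95 m: −αΔT+βΔS = −(2.1 × 10⁻⁴)(-4.0)+(8 × 10⁻⁴)(-0.10) = 7.6 × 10⁻⁴ → stable
The 87–88 m interval has Δρ < 0: lighter water underlies denser water.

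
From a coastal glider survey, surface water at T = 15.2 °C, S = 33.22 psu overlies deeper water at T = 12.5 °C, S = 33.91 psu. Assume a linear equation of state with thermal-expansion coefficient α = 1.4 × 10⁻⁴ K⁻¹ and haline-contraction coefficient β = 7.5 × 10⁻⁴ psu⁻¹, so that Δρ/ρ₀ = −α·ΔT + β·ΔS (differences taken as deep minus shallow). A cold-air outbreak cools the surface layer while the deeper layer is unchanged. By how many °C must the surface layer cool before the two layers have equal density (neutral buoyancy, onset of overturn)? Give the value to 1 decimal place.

6.4 °C

Neutral buoyancy requires Δρ = 0, i.e. −α(T_deep − T_surf′) + β(S_deep − S_surf) = 0.
T_surf′ = T_deep − (β/α)·ΔS = 12.5 − (7.5 × 10⁻⁴/1.4 × 10⁻⁴)·(+0.69) = 8.804 °C.
Cooling required: 15.2 − (8.804) = 6.396 °C.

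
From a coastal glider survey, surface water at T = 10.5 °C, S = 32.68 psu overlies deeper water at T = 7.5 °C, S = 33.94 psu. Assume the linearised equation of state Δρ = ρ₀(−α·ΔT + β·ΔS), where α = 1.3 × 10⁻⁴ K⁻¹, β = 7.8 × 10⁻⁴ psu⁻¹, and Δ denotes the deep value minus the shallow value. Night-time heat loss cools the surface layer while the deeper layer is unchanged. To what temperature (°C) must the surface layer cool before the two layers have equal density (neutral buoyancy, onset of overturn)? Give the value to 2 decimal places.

-0.06 °C

Neutral buoyancy requires Δρ = 0, i.e. −α(T_deep − T_surf′) + β(S_deep − S_surf) = 0.
T_surf′ = T_deep − (β/α)·ΔS = 7.5 − (7.8 × 10⁻⁴/1.3 × 10⁻⁴)·(+1.26) = -0.0600 °C.
Cooling required: 10.5 − (-0.0600) = 10.5600 °C.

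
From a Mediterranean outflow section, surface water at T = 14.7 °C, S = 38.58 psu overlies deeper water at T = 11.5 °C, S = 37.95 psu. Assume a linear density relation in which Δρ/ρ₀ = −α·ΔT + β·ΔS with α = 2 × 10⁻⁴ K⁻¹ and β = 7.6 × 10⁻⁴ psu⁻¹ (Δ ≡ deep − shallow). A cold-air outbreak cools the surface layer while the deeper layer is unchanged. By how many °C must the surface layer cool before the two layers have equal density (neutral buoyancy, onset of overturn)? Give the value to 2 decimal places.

0.81 °C

Neutral buoyancy requires Δρ = 0, i.e. −α(T_deep − T_surf′) + β(S_deep − S_surf) = 0.
T_surf′ = T_deep − (β/α)·ΔS = 11.5 − (7.6 × 10⁻⁴/2 × 10⁻⁴)·(-0.63) = 13.8940 °C.
Cooling required: 14.7 − (13.8940) = 0.8060 °C.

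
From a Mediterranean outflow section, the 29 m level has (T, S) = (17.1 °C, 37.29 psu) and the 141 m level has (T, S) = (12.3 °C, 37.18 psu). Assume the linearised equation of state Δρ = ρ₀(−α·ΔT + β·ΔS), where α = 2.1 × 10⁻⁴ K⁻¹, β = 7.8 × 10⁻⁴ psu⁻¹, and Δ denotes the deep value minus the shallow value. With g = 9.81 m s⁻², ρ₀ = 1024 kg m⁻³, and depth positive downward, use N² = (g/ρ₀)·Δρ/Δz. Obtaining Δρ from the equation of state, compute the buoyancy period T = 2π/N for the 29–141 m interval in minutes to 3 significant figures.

ΔT = -4.8 K, ΔS = -0.11 psu (deep − shallow).
Δρ/ρ₀ = −αΔT + βΔS = 1.008 × 10⁻³ − 8.58 × 10⁻⁵ = 9.222 × 10⁻⁴, so Δρ ≈ 0.9443 kg m⁻³.
N² = (g/ρ₀)·Δρ/Δz = g·(Δρ/ρ₀)/Δz = 9.81 × 9.222 × 10⁻⁴ / 112 = 8.0775 × 10⁻⁵ s⁻².
N = √(8.0775 × 10⁻⁵) = 8.9875 × 10⁻³ rad s⁻¹ → T = 2π/N = 699.10 s = 11.652 min ≈ 11.7 min.

11.7 min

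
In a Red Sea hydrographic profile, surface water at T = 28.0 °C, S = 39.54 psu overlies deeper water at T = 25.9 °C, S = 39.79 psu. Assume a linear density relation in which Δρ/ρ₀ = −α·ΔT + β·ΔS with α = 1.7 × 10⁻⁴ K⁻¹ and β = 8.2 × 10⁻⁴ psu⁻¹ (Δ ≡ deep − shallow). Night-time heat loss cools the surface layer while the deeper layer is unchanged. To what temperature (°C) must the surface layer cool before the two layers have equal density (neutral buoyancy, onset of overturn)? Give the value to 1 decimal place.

Neutral buoyancy requires Δρ = 0, i.e. −α(T_deep − T_surf′) + β(S_deep − S_surf) = 0.
T_surf′ = T_deep − (β/α)·ΔS = 25.9 − (8.2 × 10⁻⁴/1.7 × 10⁻⁴)·(+0.25) = 24.694 °C.
Cooling required: 28.0 − (24.694) = 3.306 °C.

24.7 °C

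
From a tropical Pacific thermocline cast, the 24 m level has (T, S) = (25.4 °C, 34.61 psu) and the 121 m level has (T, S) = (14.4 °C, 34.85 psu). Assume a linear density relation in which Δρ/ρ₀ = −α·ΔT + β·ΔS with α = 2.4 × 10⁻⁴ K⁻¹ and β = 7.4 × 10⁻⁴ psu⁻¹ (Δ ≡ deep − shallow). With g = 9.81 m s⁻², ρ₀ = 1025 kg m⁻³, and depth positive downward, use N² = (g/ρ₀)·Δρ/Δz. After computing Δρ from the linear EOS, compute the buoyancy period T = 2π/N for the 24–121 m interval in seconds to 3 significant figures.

372 s

ΔT = -11.0 K, ΔS = +0.24 psu (deep − shallow).
Δρ/ρ₀ = −αΔT + βΔS = 2.64 × 10⁻³ + 1.776 × 10⁻⁴ = 2.8176 × 10⁻³, so Δρ ≈ 2.888 kg m⁻³.
N² = (g/ρ₀)·Δρ/Δz = g·(Δρ/ρ₀)/Δz = 9.81 × 2.8176 × 10⁻³ / 97 = 2.8496 × 10⁻⁴ s⁻².
N = √(2.8496 × 10⁻⁴) = 0.016881 rad s⁻¹ → T = 2π/N = 372.20 s ≈ 372 s.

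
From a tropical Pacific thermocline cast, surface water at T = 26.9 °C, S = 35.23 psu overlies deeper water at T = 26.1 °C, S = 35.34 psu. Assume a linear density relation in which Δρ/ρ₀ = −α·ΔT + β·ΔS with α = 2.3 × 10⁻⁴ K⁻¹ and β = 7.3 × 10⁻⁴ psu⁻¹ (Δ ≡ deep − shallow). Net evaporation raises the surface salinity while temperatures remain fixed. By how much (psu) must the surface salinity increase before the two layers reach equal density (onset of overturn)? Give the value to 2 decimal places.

0.36 psu

Neutral buoyancy requires −α(T_deep − T_surf) + β(S_deep − S_surf′) = 0.
S_surf′ = S_deep − (α/β)·ΔT = 35.34 − (2.3 × 10⁻⁴/7.3 × 10⁻⁴)·(-0.8) = 35.5921 psu.
Increase required: 35.5921 − 35.23 = 0.3621 psu.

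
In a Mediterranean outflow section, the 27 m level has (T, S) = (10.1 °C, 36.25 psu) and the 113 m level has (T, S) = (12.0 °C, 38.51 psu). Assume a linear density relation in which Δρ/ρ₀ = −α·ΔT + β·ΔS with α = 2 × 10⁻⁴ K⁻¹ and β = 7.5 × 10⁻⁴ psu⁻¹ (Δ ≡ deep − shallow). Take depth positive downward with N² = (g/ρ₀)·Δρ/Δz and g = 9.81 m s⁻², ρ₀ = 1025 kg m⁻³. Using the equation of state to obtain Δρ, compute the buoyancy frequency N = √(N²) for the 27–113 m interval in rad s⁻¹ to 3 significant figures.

0.0122 rad s⁻¹

ΔT = +1.9 K, ΔS = +2.26 psu (deep − shallow).
Δρ/ρ₀ = −αΔT + βΔS = -3.80 × 10⁻⁴ + 1.695 × 10⁻³ = 1.315 × 10⁻³, so Δρ ≈ 1.348 kg m⁻³.
N² = (g/ρ₀)·Δρ/Δz = g·(Δρ/ρ₀)/Δz = 9.81 × 1.315 × 10⁻³ / 86 = 1.5000 × 10⁻⁴ s⁻².
N = √(1.5000 × 10⁻⁴) = 0.012247 rad s⁻¹ ≈ 0.0122 rad s⁻¹.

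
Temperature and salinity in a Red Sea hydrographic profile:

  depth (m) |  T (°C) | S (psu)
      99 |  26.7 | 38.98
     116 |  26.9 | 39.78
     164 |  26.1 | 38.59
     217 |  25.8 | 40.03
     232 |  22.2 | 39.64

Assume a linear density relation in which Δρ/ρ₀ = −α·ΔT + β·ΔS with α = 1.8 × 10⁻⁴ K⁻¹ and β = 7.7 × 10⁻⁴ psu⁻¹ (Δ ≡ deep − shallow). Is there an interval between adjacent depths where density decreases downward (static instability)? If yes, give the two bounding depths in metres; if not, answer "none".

116–164 m

Evaluate Δρ/ρ₀ = −αΔT + βΔS across each adjacent pair:
  99–116 m: −αΔT+βΔS = −(1.8 × 10⁻⁴)(+0.2)+(7.7 × 10⁻⁴)(+0.80) = 5.8 × 10⁻⁴ → stable
  116–164 m: −αΔT+βΔS = −(1.8 × 10⁻⁴)(-0.8)+(7.7 × 10⁻⁴)(-1.19) = -7.7 × 10⁻⁴ → UNSTABLE
  164–217 m: −αΔT+βΔS = −(1.8 × 10⁻⁴)(-0.3)+(7.7 × 10⁻⁴)(+1.44) = 1.2 × 10⁻³ → stable
  217–232 m: −αΔT+βΔS = −(1.8 × 10⁻⁴)(-3.6)+(7.7 × 10⁻⁴)(-0.39) = 3.5 × 10⁻⁴ → stable
The 116–164 m interval has Δρ < 0: lighter water underlies denser water.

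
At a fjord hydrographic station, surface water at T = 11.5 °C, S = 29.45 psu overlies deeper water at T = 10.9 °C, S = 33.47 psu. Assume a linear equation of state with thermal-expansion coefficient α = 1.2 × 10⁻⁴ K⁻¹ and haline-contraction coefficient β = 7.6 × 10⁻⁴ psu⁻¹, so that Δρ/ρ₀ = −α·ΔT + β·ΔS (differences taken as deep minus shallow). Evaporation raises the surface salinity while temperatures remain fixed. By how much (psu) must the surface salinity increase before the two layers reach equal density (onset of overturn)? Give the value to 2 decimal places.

Neutral buoyancy requires −α(T_deep − T_surf) + β(S_deep − S_surf′) = 0.
S_surf′ = S_deep − (α/β)·ΔT = 33.47 − (1.2 × 10⁻⁴/7.6 × 10⁻⁴)·(-0.6) = 33.5647 psu.
Increase required: 33.5647 − 29.45 = 4.1147 psu.

4.11 psu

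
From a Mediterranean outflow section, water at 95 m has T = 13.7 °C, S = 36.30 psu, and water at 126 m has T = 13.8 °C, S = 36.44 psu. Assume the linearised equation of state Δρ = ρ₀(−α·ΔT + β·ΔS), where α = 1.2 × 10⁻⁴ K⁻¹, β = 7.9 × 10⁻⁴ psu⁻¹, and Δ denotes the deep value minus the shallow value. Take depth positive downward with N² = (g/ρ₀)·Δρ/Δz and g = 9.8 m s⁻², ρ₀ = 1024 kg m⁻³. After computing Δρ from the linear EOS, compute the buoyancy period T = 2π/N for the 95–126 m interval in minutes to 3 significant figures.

18.8 min

ΔT = +0.1 K, ΔS = +0.14 psu (deep − shallow).
Δρ/ρ₀ = −αΔT + βΔS = -1.20 × 10⁻⁵ + 1.106 × 10⁻⁴ = 9.86 × 10⁻⁵, so Δρ ≈ 0.1010 kg m⁻³.
N² = (g/ρ₀)·Δρ/Δz = g·(Δρ/ρ₀)/Δz = 9.8 × 9.86 × 10⁻⁵ / 31 = 3.1170 × 10⁻⁵ s⁻².
N = √(3.1170 × 10⁻⁵) = 5.5830 × 10⁻³ rad s⁻¹ → T = 2π/N = 1.1254 × 10³ s = 18.757 min ≈ 18.8 min.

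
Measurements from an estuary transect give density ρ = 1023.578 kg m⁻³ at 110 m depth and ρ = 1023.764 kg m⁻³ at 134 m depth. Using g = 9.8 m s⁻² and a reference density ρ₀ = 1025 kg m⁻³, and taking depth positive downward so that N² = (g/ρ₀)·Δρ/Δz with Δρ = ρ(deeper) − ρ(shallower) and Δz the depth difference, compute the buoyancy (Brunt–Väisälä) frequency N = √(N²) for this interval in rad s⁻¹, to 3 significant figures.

8.61 × 10⁻³ rad s⁻¹

Δρ = 1023.764 − 1023.578 = 0.186 kg m⁻³ over Δz = 134 − 110 = 24 m.
N² = (9.8/1025) × (0.186/24) = 7.4098 × 10⁻⁵ s⁻².
N = √(7.4098 × 10⁻⁵) = 8.6080 × 10⁻³ rad s⁻¹ ≈ 8.61 × 10⁻³ rad s⁻¹.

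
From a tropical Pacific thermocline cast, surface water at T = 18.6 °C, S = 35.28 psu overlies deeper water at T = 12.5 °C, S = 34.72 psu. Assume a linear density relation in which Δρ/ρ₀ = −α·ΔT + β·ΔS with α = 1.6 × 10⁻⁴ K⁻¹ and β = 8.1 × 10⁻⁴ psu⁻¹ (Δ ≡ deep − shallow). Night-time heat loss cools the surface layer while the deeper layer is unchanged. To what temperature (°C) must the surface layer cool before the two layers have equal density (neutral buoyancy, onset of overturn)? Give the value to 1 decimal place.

Neutral buoyancy requires Δρ = 0, i.e. −α(T_deep − T_surf′) + β(S_deep − S_surf) = 0.
T_surf′ = T_deep − (β/α)·ΔS = 12.5 − (8.1 × 10⁻⁴/1.6 × 10⁻⁴)·(-0.56) = 15.335 °C.
Cooling required: 18.6 − (15.335) = 3.265 °C.

15.3 °C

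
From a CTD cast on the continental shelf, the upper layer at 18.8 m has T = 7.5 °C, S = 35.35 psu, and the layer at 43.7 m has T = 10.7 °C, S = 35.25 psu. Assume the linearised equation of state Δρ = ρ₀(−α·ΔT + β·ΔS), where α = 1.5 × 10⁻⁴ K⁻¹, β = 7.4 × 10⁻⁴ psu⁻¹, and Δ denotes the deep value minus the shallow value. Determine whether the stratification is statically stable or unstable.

ΔT = 10.7 − 7.5 = +3.2 K and ΔS = 35.25 − 35.35 = -0.10 psu (deep − shallow).
−αΔT = -4.80 × 10⁻⁴; βΔS = -7.40 × 10⁻⁵; sum Δρ/ρ₀ = -5.54 × 10⁻⁴.
Δρ/ρ₀ < 0, so Δρ < 0: deeper water is lighter → statically unstable; the column would overturn.

unstable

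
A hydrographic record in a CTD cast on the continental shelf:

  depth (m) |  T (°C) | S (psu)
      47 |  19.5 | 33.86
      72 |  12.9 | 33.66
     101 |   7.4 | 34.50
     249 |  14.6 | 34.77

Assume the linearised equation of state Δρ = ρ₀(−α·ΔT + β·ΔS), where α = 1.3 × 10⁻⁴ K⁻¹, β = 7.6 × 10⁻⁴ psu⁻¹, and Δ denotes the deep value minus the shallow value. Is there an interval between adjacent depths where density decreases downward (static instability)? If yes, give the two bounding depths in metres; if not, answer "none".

Evaluate Δρ/ρ₀ = −αΔT + βΔS across each adjacent pair:
  47–72 m: −αΔT+βΔS = −(1.3 × 10⁻⁴)(-6.6)+(7.6 × 10⁻⁴)(-0.20) = 7.1 × 10⁻⁴ → stable
  72–101 m: −αΔT+βΔS = −(1.3 × 10⁻⁴)(-5.5)+(7.6 × 10⁻⁴)(+0.84) = 1.4 × 10⁻³ → stable
  101–249 m: −αΔT+βΔS = −(1.3 × 10⁻⁴)(+7.2)+(7.6 × 10⁻⁴)(+0.27) = -7.3 × 10⁻⁴ → UNSTABLE
The 101–249 m interval has Δρ < 0: lighter water underlies denser water.

101–249 m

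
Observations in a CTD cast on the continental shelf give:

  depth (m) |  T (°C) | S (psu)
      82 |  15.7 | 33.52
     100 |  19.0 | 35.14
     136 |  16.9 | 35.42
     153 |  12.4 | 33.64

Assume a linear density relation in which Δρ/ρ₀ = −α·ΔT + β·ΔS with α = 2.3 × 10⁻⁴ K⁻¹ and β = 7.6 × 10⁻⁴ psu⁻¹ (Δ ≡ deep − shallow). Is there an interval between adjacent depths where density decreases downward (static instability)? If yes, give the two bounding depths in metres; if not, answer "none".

Evaluate Δρ/ρ₀ = −αΔT + βΔS across each adjacent pair:
  82–100 m: −αΔT+βΔS = −(2.3 × 10⁻⁴)(+3.3)+(7.6 × 10⁻⁴)(+1.62) = 4.7 × 10⁻⁴ → stable
  100–136 m: −αΔT+βΔS = −(2.3 × 10⁻⁴)(-2.1)+(7.6 × 10⁻⁴)(+0.28) = 7.0 × 10⁻⁴ → stable
  136–153 m: −αΔT+βΔS = −(2.3 × 10⁻⁴)(-4.5)+(7.6 × 10⁻⁴)(-1.78) = -3.2 × 10⁻⁴ → UNSTABLE
The 136–153 m interval has Δρ < 0: lighter water underlies denser water.

136–153 m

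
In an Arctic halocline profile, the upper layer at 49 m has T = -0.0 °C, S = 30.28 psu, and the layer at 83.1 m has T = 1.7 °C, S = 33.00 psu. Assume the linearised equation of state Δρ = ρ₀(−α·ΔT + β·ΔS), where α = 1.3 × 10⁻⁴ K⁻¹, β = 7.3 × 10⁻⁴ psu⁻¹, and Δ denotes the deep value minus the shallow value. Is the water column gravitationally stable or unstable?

stable

ΔT = 1.7 − -0.0 = +1.7 K and ΔS = 33.00 − 30.28 = +2.72 psu (deep − shallow).
−αΔT = -2.21 × 10⁻⁴; βΔS = 1.9856 × 10⁻³; sum Δρ/ρ₀ = 1.7646 × 10⁻³.
Δρ/ρ₀ > 0, so Δρ > 0: deeper water is denser → statically stable.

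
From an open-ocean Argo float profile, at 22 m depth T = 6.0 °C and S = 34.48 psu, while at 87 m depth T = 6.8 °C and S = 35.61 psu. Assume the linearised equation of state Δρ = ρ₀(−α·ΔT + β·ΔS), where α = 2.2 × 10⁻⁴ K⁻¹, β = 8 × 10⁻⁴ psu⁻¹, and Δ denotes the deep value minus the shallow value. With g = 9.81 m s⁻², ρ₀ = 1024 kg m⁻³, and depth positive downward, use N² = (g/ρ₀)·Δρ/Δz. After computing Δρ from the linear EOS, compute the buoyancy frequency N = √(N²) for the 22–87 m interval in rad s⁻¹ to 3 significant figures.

ΔT = +0.8 K, ΔS = +1.13 psu (deep − shallow).
Δρ/ρ₀ = −αΔT + βΔS = -1.76 × 10⁻⁴ + 9.04 × 10⁻⁴ = 7.28 × 10⁻⁴, so Δρ ≈ 0.7455 kg m⁻³.
N² = (g/ρ₀)·Δρ/Δz = g·(Δρ/ρ₀)/Δz = 9.81 × 7.28 × 10⁻⁴ / 65 = 1.0987 × 10⁻⁴ s⁻².
N = √(1.0987 × 10⁻⁴) = 0.010482 rad s⁻¹ ≈ 0.0105 rad s⁻¹.

0.0105 rad s⁻¹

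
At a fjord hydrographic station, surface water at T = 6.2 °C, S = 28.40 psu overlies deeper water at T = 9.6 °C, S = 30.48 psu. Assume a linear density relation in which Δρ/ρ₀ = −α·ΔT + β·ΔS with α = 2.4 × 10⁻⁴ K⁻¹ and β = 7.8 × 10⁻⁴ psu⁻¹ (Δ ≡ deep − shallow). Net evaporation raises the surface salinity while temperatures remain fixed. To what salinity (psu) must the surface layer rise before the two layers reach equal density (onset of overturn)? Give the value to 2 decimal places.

29.43 psu

Neutral buoyancy requires −α(T_deep − T_surf) + β(S_deep − S_surf′) = 0.
S_surf′ = S_deep − (α/β)·ΔT = 30.48 − (2.4 × 10⁻⁴/7.8 × 10⁻⁴)·(+3.4) = 29.4338 psu.
Increase required: 29.4338 − 28.40 = 1.0338 psu.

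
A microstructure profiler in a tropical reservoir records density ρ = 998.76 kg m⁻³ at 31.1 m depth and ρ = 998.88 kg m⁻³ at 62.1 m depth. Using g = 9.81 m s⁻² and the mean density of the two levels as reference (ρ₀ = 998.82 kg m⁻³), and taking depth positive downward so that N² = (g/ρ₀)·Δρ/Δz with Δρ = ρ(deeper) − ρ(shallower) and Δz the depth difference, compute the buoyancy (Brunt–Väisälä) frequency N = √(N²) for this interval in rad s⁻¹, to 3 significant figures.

6.17 × 10⁻³ rad s⁻¹

Δρ = 998.88 − 998.76 = 0.12 kg m⁻³ over Δz = 62.1 − 31.1 = 31 m.
N² = (9.81/998.82) × (0.12/31) = 3.8019 × 10⁻⁵ s⁻².
N = √(3.8019 × 10⁻⁵) = 6.1660 × 10⁻³ rad s⁻¹ ≈ 6.17 × 10⁻³ rad s⁻¹.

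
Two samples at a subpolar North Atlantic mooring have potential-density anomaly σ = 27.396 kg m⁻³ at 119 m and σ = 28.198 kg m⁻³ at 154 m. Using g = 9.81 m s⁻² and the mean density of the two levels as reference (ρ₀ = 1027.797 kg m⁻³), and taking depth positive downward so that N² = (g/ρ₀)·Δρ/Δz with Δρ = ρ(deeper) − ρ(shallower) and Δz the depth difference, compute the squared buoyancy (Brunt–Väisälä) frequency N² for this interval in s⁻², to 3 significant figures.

2.19 × 10⁻⁴ s⁻²

Δρ = 1028.198 − 1027.396 = 0.802 kg m⁻³ over Δz = 154 − 119 = 35 m.
N² = (9.81/1027.797) × (0.802/35) = 2.1871 × 10⁻⁴ s⁻² ≈ 2.19 × 10⁻⁴ s⁻².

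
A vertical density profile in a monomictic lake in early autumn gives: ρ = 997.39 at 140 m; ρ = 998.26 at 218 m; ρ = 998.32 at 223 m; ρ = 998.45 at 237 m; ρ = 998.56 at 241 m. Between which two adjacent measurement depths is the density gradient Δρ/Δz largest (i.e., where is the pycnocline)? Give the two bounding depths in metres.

Compute the density gradient over each adjacent pair:
  140–218 m: Δρ/Δz = 0.87/78 = 0.011 kg m⁻⁴
  218–223 m: Δρ/Δz = 0.06/5 = 0.012 kg m⁻⁴
  223–237 m: Δρ/Δz = 0.13/14 = 9.3 × 10⁻³ kg m⁻⁴
  237–241 m: Δρ/Δz = 0.11/4 = 0.028 kg m⁻⁴
The largest gradient is in the 237–241 m interval — the pycnocline.

237–241 m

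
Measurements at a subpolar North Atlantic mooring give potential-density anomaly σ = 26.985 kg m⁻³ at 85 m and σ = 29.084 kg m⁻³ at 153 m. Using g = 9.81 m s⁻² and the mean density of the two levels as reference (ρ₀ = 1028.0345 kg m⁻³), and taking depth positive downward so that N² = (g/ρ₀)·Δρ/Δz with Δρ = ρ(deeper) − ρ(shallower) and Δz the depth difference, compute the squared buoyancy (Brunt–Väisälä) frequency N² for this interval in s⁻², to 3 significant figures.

Δρ = 1029.084 − 1026.985 = 2.099 kg m⁻³ over Δz = 153 − 85 = 68 m.
N² = (9.81/1028.0345) × (2.099/68) = 2.9455 × 10⁻⁴ s⁻² ≈ 2.95 × 10⁻⁴ s⁻².

2.95 × 10⁻⁴ s⁻²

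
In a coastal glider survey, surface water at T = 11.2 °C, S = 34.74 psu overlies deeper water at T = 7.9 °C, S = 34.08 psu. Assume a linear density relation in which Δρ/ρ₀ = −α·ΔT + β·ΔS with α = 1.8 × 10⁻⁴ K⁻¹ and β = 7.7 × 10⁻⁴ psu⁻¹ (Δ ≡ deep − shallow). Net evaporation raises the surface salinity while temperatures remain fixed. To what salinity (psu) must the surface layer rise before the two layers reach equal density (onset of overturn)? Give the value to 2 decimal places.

Neutral buoyancy requires −α(T_deep − T_surf) + β(S_deep − S_surf′) = 0.
S_surf′ = S_deep − (α/β)·ΔT = 34.08 − (1.8 × 10⁻⁴/7.7 × 10⁻⁴)·(-3.3) = 34.8514 psu.
Increase required: 34.8514 − 34.74 = 0.1114 psu.

34.85 psu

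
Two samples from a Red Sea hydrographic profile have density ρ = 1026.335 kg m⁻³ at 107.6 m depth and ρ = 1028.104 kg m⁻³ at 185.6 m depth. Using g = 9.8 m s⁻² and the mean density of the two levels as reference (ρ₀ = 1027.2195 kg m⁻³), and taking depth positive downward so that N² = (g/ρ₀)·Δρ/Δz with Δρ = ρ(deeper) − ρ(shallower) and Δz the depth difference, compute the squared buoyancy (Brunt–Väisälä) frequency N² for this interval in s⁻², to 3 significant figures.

2.16 × 10⁻⁴ s⁻²

Δρ = 1028.104 − 1026.335 = 1.769 kg m⁻³ over Δz = 185.6 − 107.6 = 78 m.
N² = (9.8/1027.2195) × (1.769/78) = 2.1637 × 10⁻⁴ s⁻² ≈ 2.16 × 10⁻⁴ s⁻².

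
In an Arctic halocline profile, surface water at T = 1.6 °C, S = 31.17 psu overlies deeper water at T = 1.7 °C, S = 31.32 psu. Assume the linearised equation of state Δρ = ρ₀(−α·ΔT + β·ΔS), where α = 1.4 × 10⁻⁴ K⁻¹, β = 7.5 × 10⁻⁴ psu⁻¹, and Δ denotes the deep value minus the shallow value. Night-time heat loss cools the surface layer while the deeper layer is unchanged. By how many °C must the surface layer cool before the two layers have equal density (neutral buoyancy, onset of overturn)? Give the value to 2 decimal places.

0.70 °C

Neutral buoyancy requires Δρ = 0, i.e. −α(T_deep − T_surf′) + β(S_deep − S_surf) = 0.
T_surf′ = T_deep − (β/α)·ΔS = 1.7 − (7.5 × 10⁻⁴/1.4 × 10⁻⁴)·(+0.15) = 0.8964 °C.
Cooling required: 1.6 − (0.8964) = 0.7036 °C.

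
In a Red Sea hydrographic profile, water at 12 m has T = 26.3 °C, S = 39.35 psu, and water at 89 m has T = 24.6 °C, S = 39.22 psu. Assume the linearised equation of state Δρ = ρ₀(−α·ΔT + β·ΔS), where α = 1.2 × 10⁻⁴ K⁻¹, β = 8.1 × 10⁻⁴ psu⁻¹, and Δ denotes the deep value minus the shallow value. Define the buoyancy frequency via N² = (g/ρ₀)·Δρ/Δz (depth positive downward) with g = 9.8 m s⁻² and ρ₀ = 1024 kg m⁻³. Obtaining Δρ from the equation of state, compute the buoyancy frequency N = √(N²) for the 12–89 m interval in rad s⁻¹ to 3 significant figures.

3.54 × 10⁻³ rad s⁻¹

ΔT = -1.7 K, ΔS = -0.13 psu (deep − shallow).
Δρ/ρ₀ = −αΔT + βΔS = 2.04 × 10⁻⁴ − 1.053 × 10⁻⁴ = 9.87 × 10⁻⁵, so Δρ ≈ 0.1011 kg m⁻³.
N² = (g/ρ₀)·Δρ/Δz = g·(Δρ/ρ₀)/Δz = 9.8 × 9.87 × 10⁻⁵ / 77 = 1.2562 × 10⁻⁵ s⁻².
N = √(1.2562 × 10⁻⁵) = 3.5443 × 10⁻³ rad s⁻¹ ≈ 3.54 × 10⁻³ rad s⁻¹.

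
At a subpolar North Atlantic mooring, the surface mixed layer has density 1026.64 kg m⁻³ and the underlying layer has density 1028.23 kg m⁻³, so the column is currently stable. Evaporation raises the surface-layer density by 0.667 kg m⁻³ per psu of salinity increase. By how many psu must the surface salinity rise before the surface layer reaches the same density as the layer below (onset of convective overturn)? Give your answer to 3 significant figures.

Density deficit of the surface layer: 1028.23 − 1026.64 = 1.59 kg m⁻³.
Required change = 1.59 / 0.667 = 2.38 psu.

2.38 psu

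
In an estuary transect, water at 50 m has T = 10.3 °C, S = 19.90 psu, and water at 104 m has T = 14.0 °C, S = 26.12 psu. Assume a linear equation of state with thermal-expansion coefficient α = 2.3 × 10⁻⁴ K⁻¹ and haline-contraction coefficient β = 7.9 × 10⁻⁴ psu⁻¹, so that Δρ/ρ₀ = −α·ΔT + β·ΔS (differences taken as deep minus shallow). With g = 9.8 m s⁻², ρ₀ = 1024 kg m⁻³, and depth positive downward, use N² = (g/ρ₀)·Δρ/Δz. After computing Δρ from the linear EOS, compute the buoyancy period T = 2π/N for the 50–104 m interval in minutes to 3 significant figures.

ΔT = +3.7 K, ΔS = +6.22 psu (deep − shallow).
Δρ/ρ₀ = −αΔT + βΔS = -8.51 × 10⁻⁴ + 4.9138 × 10⁻³ = 4.0628 × 10⁻³, so Δρ ≈ 4.160 kg m⁻³.
N² = (g/ρ₀)·Δρ/Δz = g·(Δρ/ρ₀)/Δz = 9.8 × 4.0628 × 10⁻³ / 54 = 7.3732 × 10⁻⁴ s⁻².
N = √(7.3732 × 10⁻⁴) = 0.027154 rad s⁻¹ → T = 2π/N = 231.39 s = 3.8565 min ≈ 3.86 min.

3.86 min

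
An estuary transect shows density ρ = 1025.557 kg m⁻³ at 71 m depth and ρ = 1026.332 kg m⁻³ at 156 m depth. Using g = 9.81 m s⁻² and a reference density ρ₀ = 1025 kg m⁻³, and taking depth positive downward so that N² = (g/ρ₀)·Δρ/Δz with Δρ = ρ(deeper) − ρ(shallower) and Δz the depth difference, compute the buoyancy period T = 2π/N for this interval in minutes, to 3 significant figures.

11.2 min

Δρ = 1026.332 − 1025.557 = 0.775 kg m⁻³ over Δz = 156 − 71 = 85 m.
N² = (9.81/1025) × (0.775/85) = 8.7263 × 10⁻⁵ s⁻².
N = √(8.7263 × 10⁻⁵) = 9.3415 × 10⁻³ rad s⁻¹, so T = 2π/N = 672.61 s = 11.210 min ≈ 11.2 min.
A positive N² confirms static stability across the interval.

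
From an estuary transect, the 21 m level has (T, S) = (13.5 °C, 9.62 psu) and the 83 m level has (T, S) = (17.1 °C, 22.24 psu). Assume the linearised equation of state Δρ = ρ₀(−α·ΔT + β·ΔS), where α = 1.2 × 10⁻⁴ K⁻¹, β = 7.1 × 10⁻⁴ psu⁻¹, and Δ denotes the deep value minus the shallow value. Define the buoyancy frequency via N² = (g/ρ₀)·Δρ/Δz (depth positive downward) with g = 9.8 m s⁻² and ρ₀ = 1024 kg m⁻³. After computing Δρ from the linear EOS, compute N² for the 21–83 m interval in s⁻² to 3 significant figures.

1.35 × 10⁻³ s⁻²

ΔT = +3.6 K, ΔS = +12.62 psu (deep − shallow).
Δρ/ρ₀ = −αΔT + βΔS = -4.32 × 10⁻⁴ + 8.9602 × 10⁻³ = 8.5282 × 10⁻³, so Δρ ≈ 8.733 kg m⁻³.
N² = (g/ρ₀)·Δρ/Δz = g·(Δρ/ρ₀)/Δz = 9.8 × 8.5282 × 10⁻³ / 62 = 1.3480 × 10⁻³ s⁻² ≈ 1.35 × 10⁻³ s⁻².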